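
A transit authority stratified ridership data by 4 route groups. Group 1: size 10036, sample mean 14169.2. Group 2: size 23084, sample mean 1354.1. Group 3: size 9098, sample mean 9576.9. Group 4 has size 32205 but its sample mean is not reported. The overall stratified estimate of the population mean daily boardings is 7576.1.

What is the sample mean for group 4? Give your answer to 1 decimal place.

9416.1

N = 10036 + 23084 + 9098 + 32205 = 74423.
Overall total = μ·N = 7576.1·74423 = 563836090.3.
Subtract the known strata: 10036·14169.2 + 23084·1354.1 + 9098·9576.9 = 260590771.8.
Remaining total for group 4: 563836090.3 − 260590771.8 = 303245318.5.
Divide by its size: 303245318.5 / 32205 = 9416.094... → 9416.1.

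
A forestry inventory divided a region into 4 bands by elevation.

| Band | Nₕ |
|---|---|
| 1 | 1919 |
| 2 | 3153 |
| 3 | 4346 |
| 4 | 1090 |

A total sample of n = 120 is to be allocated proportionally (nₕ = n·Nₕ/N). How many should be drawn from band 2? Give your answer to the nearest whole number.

36

N = 1919 + 3153 + 4346 + 1090 = 10508.
n_2 = 120·3153/10508 = 36.007... → 36.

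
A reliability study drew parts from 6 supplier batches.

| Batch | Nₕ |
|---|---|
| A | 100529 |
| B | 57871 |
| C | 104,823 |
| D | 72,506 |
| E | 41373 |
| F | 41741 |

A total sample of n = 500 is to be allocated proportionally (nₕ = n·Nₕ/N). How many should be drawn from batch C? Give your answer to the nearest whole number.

125

N = 100529 + 57871 + 104823 + 72506 + 41373 + 41741 = 418843.
n_C = 500·104823/418843 = 125.134... → 125.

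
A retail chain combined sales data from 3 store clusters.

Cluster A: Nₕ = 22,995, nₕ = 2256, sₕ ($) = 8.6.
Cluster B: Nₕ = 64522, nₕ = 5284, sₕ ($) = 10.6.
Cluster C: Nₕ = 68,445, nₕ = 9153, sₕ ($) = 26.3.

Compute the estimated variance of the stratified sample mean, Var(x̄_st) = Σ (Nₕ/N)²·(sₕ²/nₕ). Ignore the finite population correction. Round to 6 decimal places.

0.018906

N = 155962. Term for each stratum: Wₕ²sₕ²/nₕ.
Var(x̄_st) = 0.000712668 + 0.003639376 + 0.014554386 = 0.018906430 → 0.018906.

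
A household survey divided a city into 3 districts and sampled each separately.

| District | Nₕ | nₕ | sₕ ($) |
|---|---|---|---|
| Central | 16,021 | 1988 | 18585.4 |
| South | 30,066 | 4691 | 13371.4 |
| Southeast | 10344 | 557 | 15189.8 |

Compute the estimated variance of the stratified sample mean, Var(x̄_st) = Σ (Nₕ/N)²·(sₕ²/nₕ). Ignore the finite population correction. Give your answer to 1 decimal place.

N = 56431; Wₕ = Nₕ/N.
district Central: (16021/56431)²·18585.4²/1988 = 14004.6156
district South: (30066/56431)²·13371.4²/4691 = 10819.4240
district Southeast: (10344/56431)²·15189.8²/557 = 13918.4363
Sum = 38742.4760 → 38742.5.

38742.5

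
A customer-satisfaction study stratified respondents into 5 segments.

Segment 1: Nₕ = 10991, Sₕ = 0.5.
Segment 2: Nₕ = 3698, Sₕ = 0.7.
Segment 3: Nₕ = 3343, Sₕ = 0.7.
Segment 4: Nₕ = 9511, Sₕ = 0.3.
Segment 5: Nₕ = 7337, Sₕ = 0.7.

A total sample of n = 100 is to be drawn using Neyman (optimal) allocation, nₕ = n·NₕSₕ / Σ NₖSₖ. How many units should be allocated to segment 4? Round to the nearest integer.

15

1: NₕSₕ = 10991·0.5 = 5495.5
2: NₕSₕ = 3698·0.7 = 2588.6
3: NₕSₕ = 3343·0.7 = 2340.1
4: NₕSₕ = 9511·0.3 = 2853.3
5: NₕSₕ = 7337·0.7 = 5135.9
Σ NₕSₕ = 18413.4.
n_4 = 100·2853.3/18413.4 = 15.496... → 15.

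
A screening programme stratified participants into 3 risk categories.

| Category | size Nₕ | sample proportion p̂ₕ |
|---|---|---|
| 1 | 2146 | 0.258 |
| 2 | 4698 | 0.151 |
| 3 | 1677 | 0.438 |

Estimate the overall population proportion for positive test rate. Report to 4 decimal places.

0.2344

N = 2146 + 4698 + 1677 = 8521.
Overall proportion = Σ (Nₕ/N)·p̂ₕ.
Σ Nₕp̂ₕ = 553.668 + 709.398 + 734.526 = 1997.592.
1997.592 / 8521 = 0.234432... → 0.2344.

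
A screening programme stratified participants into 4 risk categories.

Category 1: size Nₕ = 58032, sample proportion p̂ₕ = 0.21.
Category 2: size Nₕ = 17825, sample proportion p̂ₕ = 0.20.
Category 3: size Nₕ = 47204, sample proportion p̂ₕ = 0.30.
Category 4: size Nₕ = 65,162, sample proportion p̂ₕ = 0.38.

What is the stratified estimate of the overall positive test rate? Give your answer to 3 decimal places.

0.290

Wₕ = Nₕ/N with N = 188223: 0.3083, 0.0947, 0.2508, 0.3462.
p̂_st = 0.3083·0.21 + 0.0947·0.20 + 0.2508·0.30 + 0.3462·0.38 ≈ 0.29048... → 0.290.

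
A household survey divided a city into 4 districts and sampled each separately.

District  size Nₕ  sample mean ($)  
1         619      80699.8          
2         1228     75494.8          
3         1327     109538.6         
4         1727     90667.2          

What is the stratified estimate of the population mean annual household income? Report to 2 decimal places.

N = 4901; weights Wₕ = Nₕ/N = (0.1263, 0.2506, 0.2708, 0.3524).
x̄_st = Σ Wₕ·x̄ₕ = 0.1263·80699.8 + 0.2506·75494.8 + 0.2708·109538.6 + 0.3524·90667.2 ≈ 90716.3369...
→ 90716.34.

90716.34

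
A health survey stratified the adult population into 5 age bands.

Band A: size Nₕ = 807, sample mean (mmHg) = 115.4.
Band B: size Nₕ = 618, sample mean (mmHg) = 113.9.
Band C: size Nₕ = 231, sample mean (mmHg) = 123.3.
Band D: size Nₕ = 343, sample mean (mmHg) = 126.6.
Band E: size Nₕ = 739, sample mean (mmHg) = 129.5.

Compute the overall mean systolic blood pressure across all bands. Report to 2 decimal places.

120.94

x̄_st = (Σ Nₕx̄ₕ) / (Σ Nₕ) = (807·115.4 + 618·113.9 + 231·123.3 + 343·126.6 + 739·129.5) / 2738
= 331124.6 / 2738 = 120.9367... → 120.94.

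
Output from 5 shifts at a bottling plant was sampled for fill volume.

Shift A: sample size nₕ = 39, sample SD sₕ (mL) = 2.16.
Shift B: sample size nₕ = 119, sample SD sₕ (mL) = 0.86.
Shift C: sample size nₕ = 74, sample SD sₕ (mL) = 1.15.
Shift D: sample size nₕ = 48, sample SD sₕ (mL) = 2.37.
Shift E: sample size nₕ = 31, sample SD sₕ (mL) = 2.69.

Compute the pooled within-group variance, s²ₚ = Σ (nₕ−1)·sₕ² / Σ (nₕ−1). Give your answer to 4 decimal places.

A: (39−1)·2.16² = 38·4.6656 = 177.2928
B: (119−1)·0.86² = 118·0.7396 = 87.2728
C: (74−1)·1.15² = 73·1.3225 = 96.5425
D: (48−1)·2.37² = 47·5.6169 = 263.9943
E: (31−1)·2.69² = 30·7.2361 = 217.083
Numerator = 842.1854; denominator = Σ(nₕ−1) = 306.
s²ₚ = 842.1854/306 = 2.752240... → 2.7522.

2.7522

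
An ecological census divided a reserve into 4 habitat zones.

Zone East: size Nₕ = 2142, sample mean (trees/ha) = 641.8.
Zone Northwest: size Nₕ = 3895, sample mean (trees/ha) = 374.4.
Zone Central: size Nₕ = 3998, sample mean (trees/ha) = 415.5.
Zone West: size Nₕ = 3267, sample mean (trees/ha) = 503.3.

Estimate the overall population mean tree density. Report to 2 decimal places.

N = 13302; weights Wₕ = Nₕ/N = (0.1610, 0.2928, 0.3006, 0.2456).
x̄_st = Σ Wₕ·x̄ₕ = 0.1610·641.8 + 0.2928·374.4 + 0.3006·415.5 + 0.2456·503.3 ≈ 461.4700...
→ 461.47.

461.47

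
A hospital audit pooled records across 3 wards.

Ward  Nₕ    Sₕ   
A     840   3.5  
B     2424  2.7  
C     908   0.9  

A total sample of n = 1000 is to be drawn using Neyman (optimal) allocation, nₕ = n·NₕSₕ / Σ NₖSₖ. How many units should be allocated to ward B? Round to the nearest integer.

A: NₕSₕ = 840·3.5 = 2940
B: NₕSₕ = 2424·2.7 = 6544.8
C: NₕSₕ = 908·0.9 = 817.2
Σ NₕSₕ = 10302.
n_B = 1000·6544.8/10302 = 635.294... → 635.

635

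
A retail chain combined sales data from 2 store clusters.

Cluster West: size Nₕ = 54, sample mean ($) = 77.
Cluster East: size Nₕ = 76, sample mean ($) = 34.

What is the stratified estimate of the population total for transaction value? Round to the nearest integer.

West: 54·77 = 4158
East: 76·34 = 2584
τ̂ = Σ Nₕx̄ₕ = 6742.

6742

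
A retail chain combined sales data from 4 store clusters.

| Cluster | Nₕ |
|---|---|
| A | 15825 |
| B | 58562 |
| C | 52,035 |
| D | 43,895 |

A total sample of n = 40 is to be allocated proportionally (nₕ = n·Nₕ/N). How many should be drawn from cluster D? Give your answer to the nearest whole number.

10

Share of cluster D = 43895/170317 = 0.25773.
Allocate 40 × 0.25773 = 10.309... → 10.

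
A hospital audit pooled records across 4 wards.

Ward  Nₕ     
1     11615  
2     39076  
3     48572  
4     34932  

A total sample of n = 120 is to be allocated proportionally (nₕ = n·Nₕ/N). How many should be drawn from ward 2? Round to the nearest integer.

35

N = 11615 + 39076 + 48572 + 34932 = 134195.
n_2 = 120·39076/134195 = 34.943... → 35.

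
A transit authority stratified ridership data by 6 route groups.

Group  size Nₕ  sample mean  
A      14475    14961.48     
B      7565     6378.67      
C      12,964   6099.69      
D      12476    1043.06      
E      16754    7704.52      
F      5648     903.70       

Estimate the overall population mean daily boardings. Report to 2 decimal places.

N = 14475 + 7565 + 12964 + 12476 + 16754 + 5648 = 69882.
The stratified mean weights each stratum mean by its population share Nₕ/N.
Σ Nₕx̄ₕ = 14475·14961.48 + 7565·6378.67 + 12964·6099.69 + 12476·1043.06 + 16754·7704.52 + 5648·903.70 = 216567423 + 48254638.55 + 79076381.16 + 13013216.56 + 129081528.08 + 5104097.6 = 491097284.95.
Divide by N: 491097284.95 / 69882 = 7027.5219... → 7027.52.

7027.52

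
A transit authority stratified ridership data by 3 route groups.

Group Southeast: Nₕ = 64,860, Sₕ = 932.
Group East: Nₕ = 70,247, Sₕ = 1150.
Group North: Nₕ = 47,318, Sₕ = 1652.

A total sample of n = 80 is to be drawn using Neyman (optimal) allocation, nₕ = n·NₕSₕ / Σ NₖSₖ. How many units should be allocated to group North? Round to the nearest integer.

29

Σ NₕSₕ = 64860·932 + 70247·1150 + 47318·1652 = 219402906.
Share for North: 78169336/219402906 = 0.35628.
n_North = 80 × 0.35628 = 28.503... → 29.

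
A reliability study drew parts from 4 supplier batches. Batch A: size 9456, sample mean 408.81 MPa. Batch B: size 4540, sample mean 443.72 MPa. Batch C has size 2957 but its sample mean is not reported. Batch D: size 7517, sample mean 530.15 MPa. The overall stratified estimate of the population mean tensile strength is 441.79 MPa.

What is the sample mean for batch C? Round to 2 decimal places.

319.67

N = 9456 + 4540 + 2957 + 7517 = 24470.
Overall total = μ·N = 441.79·24470 = 10810601.3.
Subtract the known strata: 9456·408.81 + 4540·443.72 + 7517·530.15 = 9865333.71.
Remaining total for batch C: 10810601.3 − 9865333.71 = 945267.59.
Divide by its size: 945267.59 / 2957 = 319.6711... → 319.67.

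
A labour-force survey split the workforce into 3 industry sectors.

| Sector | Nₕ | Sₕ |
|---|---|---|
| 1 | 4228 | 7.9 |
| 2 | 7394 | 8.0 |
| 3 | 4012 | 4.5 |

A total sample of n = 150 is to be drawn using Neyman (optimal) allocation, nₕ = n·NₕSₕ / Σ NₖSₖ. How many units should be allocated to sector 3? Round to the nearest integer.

24

1: NₕSₕ = 4228·7.9 = 33401.2
2: NₕSₕ = 7394·8.0 = 59152
3: NₕSₕ = 4012·4.5 = 18054
Σ NₕSₕ = 110607.2.
n_3 = 150·18054/110607.2 = 24.484... → 24.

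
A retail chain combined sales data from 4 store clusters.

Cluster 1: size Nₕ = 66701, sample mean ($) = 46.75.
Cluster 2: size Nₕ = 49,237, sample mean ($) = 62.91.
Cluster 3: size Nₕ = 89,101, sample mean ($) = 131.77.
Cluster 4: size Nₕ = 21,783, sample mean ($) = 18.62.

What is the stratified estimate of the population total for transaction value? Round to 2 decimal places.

18362209.65

Estimate total by summing Nₕ·x̄ₕ over strata.
66701·46.75 + 49237·62.91 + 89101·131.77 + 21783·18.62 = 3118271.75 + 3097499.67 + 11740838.77 + 405599.46 = 18362209.65.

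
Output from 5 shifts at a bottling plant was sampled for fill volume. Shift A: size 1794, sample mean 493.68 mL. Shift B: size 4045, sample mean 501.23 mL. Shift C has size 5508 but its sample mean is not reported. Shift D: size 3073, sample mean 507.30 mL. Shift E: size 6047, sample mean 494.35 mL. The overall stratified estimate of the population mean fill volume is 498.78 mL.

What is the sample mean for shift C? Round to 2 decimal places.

Σ Nₕx̄ₕ = N·μ, so 5508·x̄_C = 20467·498.78 − (1794·493.68 + 4045·501.23 + 3073·507.30 + 6047·494.35).
= 10208530.26 − 7461404.62 = 2747125.64.
x̄_C = 2747125.64 / 5508 = 498.7519... → 498.75.

498.75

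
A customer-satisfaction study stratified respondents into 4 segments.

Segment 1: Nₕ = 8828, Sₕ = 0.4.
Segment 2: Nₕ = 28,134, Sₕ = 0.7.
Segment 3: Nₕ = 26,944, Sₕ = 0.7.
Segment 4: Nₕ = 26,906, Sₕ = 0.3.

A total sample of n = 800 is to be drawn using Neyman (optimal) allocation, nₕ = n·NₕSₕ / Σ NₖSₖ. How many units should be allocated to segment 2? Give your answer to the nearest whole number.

Σ NₕSₕ = 8828·0.4 + 28134·0.7 + 26944·0.7 + 26906·0.3 = 50157.6.
Share for 2: 19693.8/50157.6 = 0.39264.
n_2 = 800 × 0.39264 = 314.111... → 314.

314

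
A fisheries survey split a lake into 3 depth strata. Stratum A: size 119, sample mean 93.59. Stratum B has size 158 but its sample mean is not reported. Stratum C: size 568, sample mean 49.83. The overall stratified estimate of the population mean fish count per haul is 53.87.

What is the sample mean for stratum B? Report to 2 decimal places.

Σ Nₕx̄ₕ = N·μ, so 158·x̄_B = 845·53.87 − (119·93.59 + 568·49.83).
= 45520.15 − 39440.65 = 6079.5.
x̄_B = 6079.5 / 158 = 38.4778... → 38.48.

38.48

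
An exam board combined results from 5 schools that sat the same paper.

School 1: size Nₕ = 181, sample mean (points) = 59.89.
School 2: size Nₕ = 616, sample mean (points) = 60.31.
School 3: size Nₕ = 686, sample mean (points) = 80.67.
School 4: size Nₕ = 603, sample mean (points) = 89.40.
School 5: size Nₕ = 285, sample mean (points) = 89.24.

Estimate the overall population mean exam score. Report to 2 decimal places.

N = 181 + 616 + 686 + 603 + 285 = 2371.
Overall mean = Σ (Nₕ/N)·x̄ₕ — weight by population share, not a simple average.
Σ Nₕx̄ₕ = 181·59.89 + 616·60.31 + 686·80.67 + 603·89.40 + 285·89.24 = 10840.09 + 37150.96 + 55339.62 + 53908.2 + 25433.4 = 182672.27.
Divide by N: 182672.27 / 2371 = 77.0444... → 77.04.

77.04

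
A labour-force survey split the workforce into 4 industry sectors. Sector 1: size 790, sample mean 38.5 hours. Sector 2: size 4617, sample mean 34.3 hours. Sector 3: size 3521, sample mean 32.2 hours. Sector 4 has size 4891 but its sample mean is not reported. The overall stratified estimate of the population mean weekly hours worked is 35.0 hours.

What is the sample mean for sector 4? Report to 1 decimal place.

37.1

N = 790 + 4617 + 3521 + 4891 = 13819.
Overall total = μ·N = 35.0·13819 = 483665.
Subtract the known strata: 790·38.5 + 4617·34.3 + 3521·32.2 = 302154.3.
Remaining total for sector 4: 483665 − 302154.3 = 181510.7.
Divide by its size: 181510.7 / 4891 = 37.111... → 37.1.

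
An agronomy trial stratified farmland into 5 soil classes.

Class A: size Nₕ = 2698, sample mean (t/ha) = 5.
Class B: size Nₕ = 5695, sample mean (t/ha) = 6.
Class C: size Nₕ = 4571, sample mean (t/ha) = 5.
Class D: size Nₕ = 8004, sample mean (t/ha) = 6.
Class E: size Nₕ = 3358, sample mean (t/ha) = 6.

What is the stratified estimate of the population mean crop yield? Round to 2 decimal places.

x̄_st = (Σ Nₕx̄ₕ) / (Σ Nₕ) = (2698·5 + 5695·6 + 4571·5 + 8004·6 + 3358·6) / 24326
= 138687 / 24326 = 5.7012... → 5.70.

5.70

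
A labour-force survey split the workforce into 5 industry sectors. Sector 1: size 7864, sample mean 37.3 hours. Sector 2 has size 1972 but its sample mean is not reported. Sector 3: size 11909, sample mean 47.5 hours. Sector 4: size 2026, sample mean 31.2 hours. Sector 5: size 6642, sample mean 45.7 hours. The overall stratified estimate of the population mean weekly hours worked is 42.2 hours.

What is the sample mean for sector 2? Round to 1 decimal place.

29.2

N = 7864 + 1972 + 11909 + 2026 + 6642 = 30413.
Overall total = μ·N = 42.2·30413 = 1283428.6.
Subtract the known strata: 7864·37.3 + 11909·47.5 + 2026·31.2 + 6642·45.7 = 1225755.3.
Remaining total for sector 2: 1283428.6 − 1225755.3 = 57673.3.
Divide by its size: 57673.3 / 1972 = 29.246... → 29.2.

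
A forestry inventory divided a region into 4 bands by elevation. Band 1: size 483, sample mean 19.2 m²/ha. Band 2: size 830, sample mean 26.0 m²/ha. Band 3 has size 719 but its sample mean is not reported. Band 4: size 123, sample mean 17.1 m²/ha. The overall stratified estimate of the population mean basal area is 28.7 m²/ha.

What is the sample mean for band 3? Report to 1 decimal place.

Σ Nₕx̄ₕ = N·μ, so 719·x̄_3 = 2155·28.7 − (483·19.2 + 830·26.0 + 123·17.1).
= 61848.5 − 32956.9 = 28891.6.
x̄_3 = 28891.6 / 719 = 40.183... → 40.2.

40.2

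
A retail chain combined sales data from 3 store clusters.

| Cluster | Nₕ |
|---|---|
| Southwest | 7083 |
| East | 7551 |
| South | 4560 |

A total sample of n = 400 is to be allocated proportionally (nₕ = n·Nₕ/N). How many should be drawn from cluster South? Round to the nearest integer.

95

Share of cluster South = 4560/19194 = 0.23757.
Allocate 400 × 0.23757 = 95.030... → 95.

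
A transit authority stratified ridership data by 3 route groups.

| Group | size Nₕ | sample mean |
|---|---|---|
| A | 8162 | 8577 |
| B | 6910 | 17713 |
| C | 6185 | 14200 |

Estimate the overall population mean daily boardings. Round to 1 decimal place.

13182.9

x̄_st = (Σ Nₕx̄ₕ) / (Σ Nₕ) = (8162·8577 + 6910·17713 + 6185·14200) / 21257
= 280229304 / 21257 = 13182.919... → 13182.9.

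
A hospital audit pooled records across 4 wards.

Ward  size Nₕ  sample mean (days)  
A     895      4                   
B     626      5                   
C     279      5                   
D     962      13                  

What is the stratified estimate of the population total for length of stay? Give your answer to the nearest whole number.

A: 895·4 = 3580
B: 626·5 = 3130
C: 279·5 = 1395
D: 962·13 = 12506
τ̂ = Σ Nₕx̄ₕ = 20611.

20611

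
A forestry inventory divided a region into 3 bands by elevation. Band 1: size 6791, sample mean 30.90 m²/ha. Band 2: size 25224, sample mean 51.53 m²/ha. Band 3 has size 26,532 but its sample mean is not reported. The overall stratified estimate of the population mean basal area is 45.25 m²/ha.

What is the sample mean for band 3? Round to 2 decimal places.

Σ Nₕx̄ₕ = N·μ, so 26532·x̄_3 = 58547·45.25 − (6791·30.90 + 25224·51.53).
= 2649251.75 − 1509634.62 = 1139617.13.
x̄_3 = 1139617.13 / 26532 = 42.9526... → 42.95.

42.95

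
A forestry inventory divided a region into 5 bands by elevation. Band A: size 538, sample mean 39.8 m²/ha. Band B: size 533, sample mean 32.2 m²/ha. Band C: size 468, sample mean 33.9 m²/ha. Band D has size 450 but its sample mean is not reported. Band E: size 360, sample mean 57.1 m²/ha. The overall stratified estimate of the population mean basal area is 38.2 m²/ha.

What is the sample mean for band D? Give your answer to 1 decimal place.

32.7

N = 538 + 533 + 468 + 450 + 360 = 2349.
Overall total = μ·N = 38.2·2349 = 89731.8.
Subtract the known strata: 538·39.8 + 533·32.2 + 468·33.9 + 360·57.1 = 74996.2.
Remaining total for band D: 89731.8 − 74996.2 = 14735.6.
Divide by its size: 14735.6 / 450 = 32.746... → 32.7.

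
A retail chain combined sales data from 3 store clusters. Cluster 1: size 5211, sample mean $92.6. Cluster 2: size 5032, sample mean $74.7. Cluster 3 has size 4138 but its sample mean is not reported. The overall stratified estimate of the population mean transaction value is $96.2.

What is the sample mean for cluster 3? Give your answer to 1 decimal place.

N = 5211 + 5032 + 4138 = 14381.
Overall total = μ·N = 96.2·14381 = 1383452.2.
Subtract the known strata: 5211·92.6 + 5032·74.7 = 858429.
Remaining total for cluster 3: 1383452.2 − 858429 = 525023.2.
Divide by its size: 525023.2 / 4138 = 126.878... → 126.9.

126.9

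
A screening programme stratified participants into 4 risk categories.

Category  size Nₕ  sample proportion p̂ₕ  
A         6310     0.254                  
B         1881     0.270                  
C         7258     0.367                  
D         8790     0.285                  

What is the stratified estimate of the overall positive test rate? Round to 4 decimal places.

0.3003

N = 6310 + 1881 + 7258 + 8790 = 24239.
Overall proportion = Σ (Nₕ/N)·p̂ₕ.
Σ Nₕp̂ₕ = 1602.74 + 507.87 + 2663.686 + 2505.15 = 7279.446.
7279.446 / 24239 = 0.300320... → 0.3003.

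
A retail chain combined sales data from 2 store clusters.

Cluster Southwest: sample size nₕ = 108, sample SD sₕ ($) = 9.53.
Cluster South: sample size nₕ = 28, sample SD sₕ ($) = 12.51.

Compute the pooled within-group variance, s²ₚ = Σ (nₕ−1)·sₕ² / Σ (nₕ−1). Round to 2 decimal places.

Southwest: (108−1)·9.53² = 107·90.8209 = 9717.8363
South: (28−1)·12.51² = 27·156.5001 = 4225.5027
Numerator = 13943.339; denominator = Σ(nₕ−1) = 134.
s²ₚ = 13943.339/134 = 104.0548... → 104.05.

104.05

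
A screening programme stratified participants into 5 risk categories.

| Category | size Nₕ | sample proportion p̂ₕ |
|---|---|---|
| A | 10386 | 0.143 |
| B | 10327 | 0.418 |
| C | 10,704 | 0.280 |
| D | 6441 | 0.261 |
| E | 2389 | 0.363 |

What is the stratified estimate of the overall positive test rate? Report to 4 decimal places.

0.2819

N = 10386 + 10327 + 10704 + 6441 + 2389 = 40247.
Overall proportion = Σ (Nₕ/N)·p̂ₕ.
Σ Nₕp̂ₕ = 1485.198 + 4316.686 + 2997.12 + 1681.101 + 867.207 = 11347.312.
11347.312 / 40247 = 0.281942... → 0.2819.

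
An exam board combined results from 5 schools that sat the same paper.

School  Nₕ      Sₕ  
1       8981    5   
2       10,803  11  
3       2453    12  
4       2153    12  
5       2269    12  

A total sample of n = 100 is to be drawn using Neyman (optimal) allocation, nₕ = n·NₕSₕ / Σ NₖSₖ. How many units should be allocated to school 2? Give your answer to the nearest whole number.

48

Σ NₕSₕ = 8981·5 + 10803·11 + 2453·12 + 2153·12 + 2269·12 = 246238.
Share for 2: 118833/246238 = 0.48259.
n_2 = 100 × 0.48259 = 48.259... → 48.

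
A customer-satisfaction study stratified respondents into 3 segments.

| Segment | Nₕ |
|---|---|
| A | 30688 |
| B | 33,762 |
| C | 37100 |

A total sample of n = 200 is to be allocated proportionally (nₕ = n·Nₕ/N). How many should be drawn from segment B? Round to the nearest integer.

66

N = 30688 + 33762 + 37100 = 101550.
n_B = 200·33762/101550 = 66.493... → 66.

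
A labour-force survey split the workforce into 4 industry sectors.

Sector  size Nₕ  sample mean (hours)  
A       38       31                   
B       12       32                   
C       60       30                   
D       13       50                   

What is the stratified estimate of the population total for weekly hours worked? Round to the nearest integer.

Estimate total by summing Nₕ·x̄ₕ over strata.
38·31 + 12·32 + 60·30 + 13·50 = 1178 + 384 + 1800 + 650 = 4012.

4012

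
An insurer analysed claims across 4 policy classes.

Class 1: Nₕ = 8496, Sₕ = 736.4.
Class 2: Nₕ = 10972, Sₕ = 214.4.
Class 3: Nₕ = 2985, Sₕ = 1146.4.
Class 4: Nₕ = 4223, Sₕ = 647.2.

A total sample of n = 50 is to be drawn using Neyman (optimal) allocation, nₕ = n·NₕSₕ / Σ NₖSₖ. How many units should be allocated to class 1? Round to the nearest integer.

21

Σ NₕSₕ = 8496·736.4 + 10972·214.4 + 2985·1146.4 + 4223·647.2 = 14763980.8.
Share for 1: 6256454.4/14763980.8 = 0.42376.
n_1 = 50 × 0.42376 = 21.188... → 21.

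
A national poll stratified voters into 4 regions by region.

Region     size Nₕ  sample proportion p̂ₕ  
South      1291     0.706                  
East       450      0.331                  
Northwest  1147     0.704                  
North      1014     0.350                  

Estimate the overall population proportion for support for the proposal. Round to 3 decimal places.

N = 1291 + 450 + 1147 + 1014 = 3902.
Overall proportion = Σ (Nₕ/N)·p̂ₕ.
Σ Nₕp̂ₕ = 911.446 + 148.95 + 807.488 + 354.9 = 2222.784.
2222.784 / 3902 = 0.56965... → 0.570.

0.570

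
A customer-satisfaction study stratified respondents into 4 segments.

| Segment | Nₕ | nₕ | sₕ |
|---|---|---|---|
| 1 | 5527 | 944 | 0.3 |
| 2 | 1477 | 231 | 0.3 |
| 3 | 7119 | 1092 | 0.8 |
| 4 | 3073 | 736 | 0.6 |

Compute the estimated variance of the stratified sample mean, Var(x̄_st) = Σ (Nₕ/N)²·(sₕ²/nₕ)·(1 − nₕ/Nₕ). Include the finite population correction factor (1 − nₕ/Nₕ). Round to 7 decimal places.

N = 17196. Term for each stratum: Wₕ²sₕ²/nₕ·(1−nₕ/Nₕ).
Var(x̄_st) = 0.0000081669 + 0.0000024248 + 0.0000850399 + 0.0000118793 = 0.0001075108 → 0.0001075.

0.0001075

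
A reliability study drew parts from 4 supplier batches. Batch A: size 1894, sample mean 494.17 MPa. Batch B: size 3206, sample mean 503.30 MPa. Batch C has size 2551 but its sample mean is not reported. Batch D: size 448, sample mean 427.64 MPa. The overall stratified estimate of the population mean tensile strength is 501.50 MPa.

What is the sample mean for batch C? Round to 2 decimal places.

517.65

N = 1894 + 3206 + 2551 + 448 = 8099.
Overall total = μ·N = 501.50·8099 = 4061648.5.
Subtract the known strata: 1894·494.17 + 3206·503.30 + 448·427.64 = 2741120.5.
Remaining total for batch C: 4061648.5 − 2741120.5 = 1320528.
Divide by its size: 1320528 / 2551 = 517.6511... → 517.65.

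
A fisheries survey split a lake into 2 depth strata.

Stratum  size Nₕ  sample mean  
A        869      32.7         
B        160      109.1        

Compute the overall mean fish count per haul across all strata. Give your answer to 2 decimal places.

N = 869 + 160 = 1029.
Overall mean = Σ (Nₕ/N)·x̄ₕ — weight by population share, not a simple average.
Σ Nₕx̄ₕ = 869·32.7 + 160·109.1 = 28416.3 + 17456 = 45872.3.
Divide by N: 45872.3 / 1029 = 44.5795... → 44.58.

44.58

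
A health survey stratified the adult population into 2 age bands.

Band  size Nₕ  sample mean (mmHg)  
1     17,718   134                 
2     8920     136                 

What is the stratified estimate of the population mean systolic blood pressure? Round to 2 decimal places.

x̄_st = (Σ Nₕx̄ₕ) / (Σ Nₕ) = (17718·134 + 8920·136) / 26638
= 3587332 / 26638 = 134.6697... → 134.67.

134.67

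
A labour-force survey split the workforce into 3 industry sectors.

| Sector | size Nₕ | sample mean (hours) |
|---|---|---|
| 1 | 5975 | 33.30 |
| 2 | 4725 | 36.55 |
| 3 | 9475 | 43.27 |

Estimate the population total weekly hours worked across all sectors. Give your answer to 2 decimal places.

781649.50

Estimate total by summing Nₕ·x̄ₕ over strata.
5975·33.30 + 4725·36.55 + 9475·43.27 = 198967.5 + 172698.75 + 409983.25 = 781649.50.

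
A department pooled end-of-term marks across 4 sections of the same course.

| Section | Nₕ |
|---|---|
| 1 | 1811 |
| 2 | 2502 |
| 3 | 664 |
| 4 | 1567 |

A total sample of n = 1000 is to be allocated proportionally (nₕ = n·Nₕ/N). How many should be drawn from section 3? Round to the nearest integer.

101

N = 1811 + 2502 + 664 + 1567 = 6544.
n_3 = 1000·664/6544 = 101.467... → 101.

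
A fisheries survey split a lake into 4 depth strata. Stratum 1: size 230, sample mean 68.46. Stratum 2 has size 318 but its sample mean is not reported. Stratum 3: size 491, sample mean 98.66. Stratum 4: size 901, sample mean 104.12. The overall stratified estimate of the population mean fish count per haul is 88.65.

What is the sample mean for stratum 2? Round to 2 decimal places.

N = 230 + 318 + 491 + 901 = 1940.
Overall total = μ·N = 88.65·1940 = 171981.
Subtract the known strata: 230·68.46 + 491·98.66 + 901·104.12 = 157999.98.
Remaining total for stratum 2: 171981 − 157999.98 = 13981.02.
Divide by its size: 13981.02 / 318 = 43.9655... → 43.97.

43.97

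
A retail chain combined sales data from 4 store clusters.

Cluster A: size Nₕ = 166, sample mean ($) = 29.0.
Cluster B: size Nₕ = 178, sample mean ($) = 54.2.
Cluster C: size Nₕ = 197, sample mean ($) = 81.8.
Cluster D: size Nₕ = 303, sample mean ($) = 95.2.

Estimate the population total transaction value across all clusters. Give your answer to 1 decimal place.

Population total = Σ Nₕ·x̄ₕ (each stratum's size times its mean).
166·29.0 + 178·54.2 + 197·81.8 + 303·95.2 = 4814 + 9647.6 + 16114.6 + 28845.6 = 59421.8.

59421.8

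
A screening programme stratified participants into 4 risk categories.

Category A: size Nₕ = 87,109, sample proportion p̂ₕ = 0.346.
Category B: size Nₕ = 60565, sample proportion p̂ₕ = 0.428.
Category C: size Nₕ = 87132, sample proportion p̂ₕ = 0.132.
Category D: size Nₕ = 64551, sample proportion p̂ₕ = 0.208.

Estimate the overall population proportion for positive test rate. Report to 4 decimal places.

N = 87109 + 60565 + 87132 + 64551 = 299357.
Overall proportion = Σ (Nₕ/N)·p̂ₕ.
Σ Nₕp̂ₕ = 30139.714 + 25921.82 + 11501.424 + 13426.608 = 80989.566.
80989.566 / 299357 = 0.270545... → 0.2705.

0.2705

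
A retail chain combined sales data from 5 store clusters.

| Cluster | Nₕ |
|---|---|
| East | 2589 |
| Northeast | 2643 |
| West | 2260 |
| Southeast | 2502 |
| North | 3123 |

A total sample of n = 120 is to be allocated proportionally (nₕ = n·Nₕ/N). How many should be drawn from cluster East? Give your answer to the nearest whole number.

N = 2589 + 2643 + 2260 + 2502 + 3123 = 13117.
n_East = 120·2589/13117 = 23.685... → 24.

24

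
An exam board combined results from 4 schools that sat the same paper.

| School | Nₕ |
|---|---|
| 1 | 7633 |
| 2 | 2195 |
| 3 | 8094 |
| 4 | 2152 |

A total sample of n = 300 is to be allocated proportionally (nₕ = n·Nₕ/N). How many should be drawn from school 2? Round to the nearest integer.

33

Share of school 2 = 2195/20074 = 0.10935.
Allocate 300 × 0.10935 = 32.804... → 33.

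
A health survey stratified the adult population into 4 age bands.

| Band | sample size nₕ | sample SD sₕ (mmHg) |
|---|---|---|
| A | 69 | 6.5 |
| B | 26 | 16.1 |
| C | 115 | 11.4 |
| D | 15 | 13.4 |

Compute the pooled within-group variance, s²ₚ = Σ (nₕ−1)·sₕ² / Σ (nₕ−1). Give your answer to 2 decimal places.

A: (69−1)·6.5² = 68·42.25 = 2873
B: (26−1)·16.1² = 25·259.21 = 6480.25
C: (115−1)·11.4² = 114·129.96 = 14815.44
D: (15−1)·13.4² = 14·179.56 = 2513.84
Numerator = 26682.53; denominator = Σ(nₕ−1) = 221.
s²ₚ = 26682.53/221 = 120.7354... → 120.74.

120.74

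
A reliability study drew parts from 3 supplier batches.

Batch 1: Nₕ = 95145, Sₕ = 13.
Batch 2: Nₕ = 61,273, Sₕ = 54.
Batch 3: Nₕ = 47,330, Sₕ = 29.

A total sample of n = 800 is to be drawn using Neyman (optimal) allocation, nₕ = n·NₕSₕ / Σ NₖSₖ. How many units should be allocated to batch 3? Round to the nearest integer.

1: NₕSₕ = 95145·13 = 1236885
2: NₕSₕ = 61273·54 = 3308742
3: NₕSₕ = 47330·29 = 1372570
Σ NₕSₕ = 5918197.
n_3 = 800·1372570/5918197 = 185.539... → 186.

186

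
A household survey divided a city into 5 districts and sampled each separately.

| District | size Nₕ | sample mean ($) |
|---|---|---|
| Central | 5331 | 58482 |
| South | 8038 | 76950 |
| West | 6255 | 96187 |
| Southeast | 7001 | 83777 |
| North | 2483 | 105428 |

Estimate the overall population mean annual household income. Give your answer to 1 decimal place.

x̄_st = (Σ Nₕx̄ₕ) / (Σ Nₕ) = (5331·58482 + 8038·76950 + 6255·96187 + 7001·83777 + 2483·105428) / 29108
= 2380241828 / 29108 = 81772.771... → 81772.8.

81772.8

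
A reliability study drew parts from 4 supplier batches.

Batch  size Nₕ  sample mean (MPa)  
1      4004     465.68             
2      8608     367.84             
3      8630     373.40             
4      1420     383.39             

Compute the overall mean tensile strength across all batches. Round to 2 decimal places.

388.22

N = 22662; weights Wₕ = Nₕ/N = (0.1767, 0.3798, 0.3808, 0.0627).
x̄_st = Σ Wₕ·x̄ₕ = 0.1767·465.68 + 0.3798·367.84 + 0.3808·373.40 + 0.0627·383.39 ≈ 388.2184...
→ 388.22.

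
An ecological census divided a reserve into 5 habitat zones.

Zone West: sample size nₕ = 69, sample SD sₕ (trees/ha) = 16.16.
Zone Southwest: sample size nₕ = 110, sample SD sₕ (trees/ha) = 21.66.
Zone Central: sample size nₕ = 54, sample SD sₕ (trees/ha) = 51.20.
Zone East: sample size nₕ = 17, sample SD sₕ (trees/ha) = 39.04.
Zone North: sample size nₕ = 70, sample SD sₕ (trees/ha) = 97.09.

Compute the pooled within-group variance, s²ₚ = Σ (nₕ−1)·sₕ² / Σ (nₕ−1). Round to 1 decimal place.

Degrees of freedom: 68 + 109 + 53 + 16 + 69 = 315.
Σ(nₕ−1)sₕ² = 68·261.1456 + 109·469.1556 + 53·2621.44 + 16·1524.1216 + 69·9426.4681 = 882644.4257.
s²ₚ = 882644.4257 / 315 = 2802.046... → 2802.0.

2802.0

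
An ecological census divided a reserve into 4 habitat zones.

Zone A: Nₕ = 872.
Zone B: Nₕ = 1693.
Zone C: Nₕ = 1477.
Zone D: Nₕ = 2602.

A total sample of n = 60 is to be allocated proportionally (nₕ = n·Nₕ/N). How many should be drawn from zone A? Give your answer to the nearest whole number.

N = 872 + 1693 + 1477 + 2602 = 6644.
n_A = 60·872/6644 = 7.875... → 8.

8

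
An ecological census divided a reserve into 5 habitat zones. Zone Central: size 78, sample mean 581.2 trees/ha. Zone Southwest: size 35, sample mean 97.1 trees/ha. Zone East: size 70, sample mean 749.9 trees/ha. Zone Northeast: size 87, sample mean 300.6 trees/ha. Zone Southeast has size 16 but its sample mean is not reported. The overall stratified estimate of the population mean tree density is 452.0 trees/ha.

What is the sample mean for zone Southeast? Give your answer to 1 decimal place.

118.4

N = 78 + 35 + 70 + 87 + 16 = 286.
Overall total = μ·N = 452.0·286 = 129272.
Subtract the known strata: 78·581.2 + 35·97.1 + 70·749.9 + 87·300.6 = 127377.3.
Remaining total for zone Southeast: 129272 − 127377.3 = 1894.7.
Divide by its size: 1894.7 / 16 = 118.419... → 118.4.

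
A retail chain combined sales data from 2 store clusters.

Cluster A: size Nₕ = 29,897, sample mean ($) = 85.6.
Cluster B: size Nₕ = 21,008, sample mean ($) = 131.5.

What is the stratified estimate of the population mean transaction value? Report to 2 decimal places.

104.54

x̄_st = (Σ Nₕx̄ₕ) / (Σ Nₕ) = (29897·85.6 + 21008·131.5) / 50905
= 5321735.2 / 50905 = 104.5425... → 104.54.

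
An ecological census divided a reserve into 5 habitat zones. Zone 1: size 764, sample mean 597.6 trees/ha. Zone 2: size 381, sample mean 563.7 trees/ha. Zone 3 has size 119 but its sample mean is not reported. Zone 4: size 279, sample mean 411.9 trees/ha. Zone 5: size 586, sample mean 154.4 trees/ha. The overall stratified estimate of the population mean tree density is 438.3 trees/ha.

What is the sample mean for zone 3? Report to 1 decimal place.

N = 764 + 381 + 119 + 279 + 586 = 2129.
Overall total = μ·N = 438.3·2129 = 933140.7.
Subtract the known strata: 764·597.6 + 381·563.7 + 279·411.9 + 586·154.4 = 876734.6.
Remaining total for zone 3: 933140.7 − 876734.6 = 56406.1.
Divide by its size: 56406.1 / 119 = 474.001... → 474.0.

474.0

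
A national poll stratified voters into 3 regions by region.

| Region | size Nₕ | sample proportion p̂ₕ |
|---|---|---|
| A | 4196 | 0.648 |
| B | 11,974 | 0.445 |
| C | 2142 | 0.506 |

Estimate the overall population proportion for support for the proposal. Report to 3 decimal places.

Wₕ = Nₕ/N with N = 18312: 0.2291, 0.6539, 0.1170.
p̂_st = 0.2291·0.648 + 0.6539·0.445 + 0.1170·0.506 ≈ 0.49865... → 0.499.

0.499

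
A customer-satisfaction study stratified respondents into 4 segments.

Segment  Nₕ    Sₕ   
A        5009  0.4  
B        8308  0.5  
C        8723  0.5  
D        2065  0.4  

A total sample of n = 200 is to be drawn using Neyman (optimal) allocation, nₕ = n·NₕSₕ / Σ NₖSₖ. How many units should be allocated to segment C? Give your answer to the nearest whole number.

Σ NₕSₕ = 5009·0.4 + 8308·0.5 + 8723·0.5 + 2065·0.4 = 11345.1.
Share for C: 4361.5/11345.1 = 0.38444.
n_C = 200 × 0.38444 = 76.888... → 77.

77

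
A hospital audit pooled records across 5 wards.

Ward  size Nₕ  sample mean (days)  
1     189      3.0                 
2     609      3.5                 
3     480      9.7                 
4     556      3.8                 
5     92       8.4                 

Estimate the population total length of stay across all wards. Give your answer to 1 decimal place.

10240.1

1: 189·3.0 = 567
2: 609·3.5 = 2131.5
3: 480·9.7 = 4656
4: 556·3.8 = 2112.8
5: 92·8.4 = 772.8
τ̂ = Σ Nₕx̄ₕ = 10240.1.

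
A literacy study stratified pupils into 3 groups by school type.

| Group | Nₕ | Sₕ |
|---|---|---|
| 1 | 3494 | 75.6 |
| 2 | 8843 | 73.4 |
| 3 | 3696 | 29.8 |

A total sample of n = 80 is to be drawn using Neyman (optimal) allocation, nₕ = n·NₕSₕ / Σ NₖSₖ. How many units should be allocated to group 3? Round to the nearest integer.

1: NₕSₕ = 3494·75.6 = 264146.4
2: NₕSₕ = 8843·73.4 = 649076.2
3: NₕSₕ = 3696·29.8 = 110140.8
Σ NₕSₕ = 1023363.4.
n_3 = 80·110140.8/1023363.4 = 8.610... → 9.

9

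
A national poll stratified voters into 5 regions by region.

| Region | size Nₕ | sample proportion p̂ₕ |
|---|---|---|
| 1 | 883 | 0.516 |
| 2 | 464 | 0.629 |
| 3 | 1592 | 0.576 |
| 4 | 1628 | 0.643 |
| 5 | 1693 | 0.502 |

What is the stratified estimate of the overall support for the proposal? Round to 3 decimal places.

N = 883 + 464 + 1592 + 1628 + 1693 = 6260.
Overall proportion = Σ (Nₕ/N)·p̂ₕ.
Σ Nₕp̂ₕ = 455.628 + 291.856 + 916.992 + 1046.804 + 849.886 = 3561.166.
3561.166 / 6260 = 0.56888... → 0.569.

0.569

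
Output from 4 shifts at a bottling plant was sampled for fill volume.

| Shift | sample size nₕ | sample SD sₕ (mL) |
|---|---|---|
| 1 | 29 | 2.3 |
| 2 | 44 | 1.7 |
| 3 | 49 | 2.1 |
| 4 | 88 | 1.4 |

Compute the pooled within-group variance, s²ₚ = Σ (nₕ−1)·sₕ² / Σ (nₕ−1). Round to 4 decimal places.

3.1776

1: (29−1)·2.3² = 28·5.29 = 148.12
2: (44−1)·1.7² = 43·2.89 = 124.27
3: (49−1)·2.1² = 48·4.41 = 211.68
4: (88−1)·1.4² = 87·1.96 = 170.52
Numerator = 654.59; denominator = Σ(nₕ−1) = 206.
s²ₚ = 654.59/206 = 3.177621... → 3.1776.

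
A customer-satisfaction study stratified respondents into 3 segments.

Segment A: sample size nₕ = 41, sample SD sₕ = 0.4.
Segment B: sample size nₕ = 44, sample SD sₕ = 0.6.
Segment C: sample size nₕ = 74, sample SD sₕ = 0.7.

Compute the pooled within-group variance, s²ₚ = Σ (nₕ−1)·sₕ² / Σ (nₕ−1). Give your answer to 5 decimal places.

0.36955

Degrees of freedom: 40 + 43 + 73 = 156.
Σ(nₕ−1)sₕ² = 40·0.16 + 43·0.36 + 73·0.49 = 57.65.
s²ₚ = 57.65 / 156 = 0.3695513... → 0.36955.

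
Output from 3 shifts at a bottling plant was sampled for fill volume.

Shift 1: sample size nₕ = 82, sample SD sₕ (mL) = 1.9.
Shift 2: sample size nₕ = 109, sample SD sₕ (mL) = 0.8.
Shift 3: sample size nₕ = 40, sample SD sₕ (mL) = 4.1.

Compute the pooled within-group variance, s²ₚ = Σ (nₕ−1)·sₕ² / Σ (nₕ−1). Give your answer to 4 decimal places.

Degrees of freedom: 81 + 108 + 39 = 228.
Σ(nₕ−1)sₕ² = 81·3.61 + 108·0.64 + 39·16.81 = 1017.12.
s²ₚ = 1017.12 / 228 = 4.461053... → 4.4611.

4.4611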